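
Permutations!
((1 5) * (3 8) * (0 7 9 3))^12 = (0 9 8 7 3)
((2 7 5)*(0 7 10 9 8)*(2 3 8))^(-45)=(10)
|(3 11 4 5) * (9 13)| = 4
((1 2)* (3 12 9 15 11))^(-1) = ((1 2)(3 12 9 15 11))^(-1) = (1 2)(3 11 15 9 12)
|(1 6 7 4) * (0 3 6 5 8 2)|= |(0 3 6 7 4 1 5 8 2)|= 9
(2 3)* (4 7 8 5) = (2 3)(4 7 8 5) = [0, 1, 3, 2, 7, 4, 6, 8, 5]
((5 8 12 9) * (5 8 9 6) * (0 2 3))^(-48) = (5 8 6 9 12)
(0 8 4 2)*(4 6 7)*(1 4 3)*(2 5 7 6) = (0 8 2)(1 4 5 7 3) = [8, 4, 0, 1, 5, 7, 6, 3, 2]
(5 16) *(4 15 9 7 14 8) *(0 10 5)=[10, 1, 2, 3, 15, 16, 6, 14, 4, 7, 5, 11, 12, 13, 8, 9, 0]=(0 10 5 16)(4 15 9 7 14 8)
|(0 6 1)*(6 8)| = |(0 8 6 1)| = 4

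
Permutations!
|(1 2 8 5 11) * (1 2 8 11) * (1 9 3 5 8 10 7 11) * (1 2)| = 12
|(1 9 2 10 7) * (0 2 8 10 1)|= 7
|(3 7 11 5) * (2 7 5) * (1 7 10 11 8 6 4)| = 30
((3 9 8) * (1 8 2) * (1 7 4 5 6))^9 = (9)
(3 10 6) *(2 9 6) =(2 9 6 3 10) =[0, 1, 9, 10, 4, 5, 3, 7, 8, 6, 2]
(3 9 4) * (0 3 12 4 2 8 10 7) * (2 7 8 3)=(0 2 3 9 7)(4 12)(8 10)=[2, 1, 3, 9, 12, 5, 6, 0, 10, 7, 8, 11, 4]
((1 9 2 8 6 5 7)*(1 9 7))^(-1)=(1 5 6 8 2 9 7)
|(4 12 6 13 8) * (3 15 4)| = |(3 15 4 12 6 13 8)| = 7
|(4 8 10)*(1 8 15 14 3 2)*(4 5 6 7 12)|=12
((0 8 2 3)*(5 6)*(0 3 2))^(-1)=(0 8)(5 6)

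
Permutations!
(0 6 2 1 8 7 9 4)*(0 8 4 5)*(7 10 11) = [6, 4, 1, 3, 8, 0, 2, 9, 10, 5, 11, 7] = (0 6 2 1 4 8 10 11 7 9 5)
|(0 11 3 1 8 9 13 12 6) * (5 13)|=|(0 11 3 1 8 9 5 13 12 6)|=10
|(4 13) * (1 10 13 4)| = 3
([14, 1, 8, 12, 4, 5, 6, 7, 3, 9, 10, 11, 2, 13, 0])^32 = (14)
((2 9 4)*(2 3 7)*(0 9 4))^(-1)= (0 9)(2 7 3 4)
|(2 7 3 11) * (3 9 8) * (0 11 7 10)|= |(0 11 2 10)(3 7 9 8)|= 4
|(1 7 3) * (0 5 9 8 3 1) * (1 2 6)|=20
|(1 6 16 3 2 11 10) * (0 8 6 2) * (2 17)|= |(0 8 6 16 3)(1 17 2 11 10)|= 5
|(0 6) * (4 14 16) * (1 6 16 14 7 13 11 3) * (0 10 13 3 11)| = 9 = |(0 16 4 7 3 1 6 10 13)|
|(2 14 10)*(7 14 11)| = 5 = |(2 11 7 14 10)|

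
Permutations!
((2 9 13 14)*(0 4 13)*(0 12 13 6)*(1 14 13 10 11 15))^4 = ((0 4 6)(1 14 2 9 12 10 11 15))^4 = (0 4 6)(1 12)(2 11)(9 15)(10 14)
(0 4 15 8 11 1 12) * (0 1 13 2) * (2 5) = [4, 12, 0, 3, 15, 2, 6, 7, 11, 9, 10, 13, 1, 5, 14, 8] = (0 4 15 8 11 13 5 2)(1 12)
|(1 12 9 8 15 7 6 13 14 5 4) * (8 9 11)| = 11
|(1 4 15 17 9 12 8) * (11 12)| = 8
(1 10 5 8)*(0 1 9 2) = [1, 10, 0, 3, 4, 8, 6, 7, 9, 2, 5] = (0 1 10 5 8 9 2)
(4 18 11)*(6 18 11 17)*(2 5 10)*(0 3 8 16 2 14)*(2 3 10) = [10, 1, 5, 8, 11, 2, 18, 7, 16, 9, 14, 4, 12, 13, 0, 15, 3, 6, 17] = (0 10 14)(2 5)(3 8 16)(4 11)(6 18 17)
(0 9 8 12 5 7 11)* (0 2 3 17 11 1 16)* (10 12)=(0 9 8 10 12 5 7 1 16)(2 3 17 11)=[9, 16, 3, 17, 4, 7, 6, 1, 10, 8, 12, 2, 5, 13, 14, 15, 0, 11]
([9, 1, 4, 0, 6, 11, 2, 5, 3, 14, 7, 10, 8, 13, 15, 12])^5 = (0 8 15 9 3 12 14)(2 6 4)(5 11 10 7)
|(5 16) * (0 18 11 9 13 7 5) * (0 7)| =15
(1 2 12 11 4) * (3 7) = (1 2 12 11 4)(3 7) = [0, 2, 12, 7, 1, 5, 6, 3, 8, 9, 10, 4, 11]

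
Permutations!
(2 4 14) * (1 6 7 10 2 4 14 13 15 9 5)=(1 6 7 10 2 14 4 13 15 9 5)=[0, 6, 14, 3, 13, 1, 7, 10, 8, 5, 2, 11, 12, 15, 4, 9]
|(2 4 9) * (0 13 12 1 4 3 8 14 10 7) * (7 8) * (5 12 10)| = 13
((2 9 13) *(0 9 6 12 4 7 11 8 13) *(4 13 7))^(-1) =(0 9)(2 13 12 6)(7 8 11)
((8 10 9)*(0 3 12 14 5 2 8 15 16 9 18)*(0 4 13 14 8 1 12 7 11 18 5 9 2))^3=((0 3 7 11 18 4 13 14 9 15 16 2 1 12 8 10 5))^3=(0 11 13 15 1 10 3 18 14 16 12 5 7 4 9 2 8)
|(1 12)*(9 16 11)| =|(1 12)(9 16 11)| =6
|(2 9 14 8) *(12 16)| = 4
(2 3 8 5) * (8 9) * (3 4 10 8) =[0, 1, 4, 9, 10, 2, 6, 7, 5, 3, 8] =(2 4 10 8 5)(3 9)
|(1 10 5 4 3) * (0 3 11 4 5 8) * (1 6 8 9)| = |(0 3 6 8)(1 10 9)(4 11)| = 12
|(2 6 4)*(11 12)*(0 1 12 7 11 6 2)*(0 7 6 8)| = 4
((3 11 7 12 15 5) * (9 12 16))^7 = ((3 11 7 16 9 12 15 5))^7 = (3 5 15 12 9 16 7 11)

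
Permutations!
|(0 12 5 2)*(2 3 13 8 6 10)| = |(0 12 5 3 13 8 6 10 2)| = 9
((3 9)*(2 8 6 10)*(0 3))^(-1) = (0 9 3)(2 10 6 8)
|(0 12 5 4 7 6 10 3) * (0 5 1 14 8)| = |(0 12 1 14 8)(3 5 4 7 6 10)| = 30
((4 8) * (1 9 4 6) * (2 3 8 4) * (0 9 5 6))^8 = ((0 9 2 3 8)(1 5 6))^8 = (0 3 9 8 2)(1 6 5)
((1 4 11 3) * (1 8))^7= ((1 4 11 3 8))^7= (1 11 8 4 3)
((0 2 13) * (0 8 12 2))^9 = (2 13 8 12)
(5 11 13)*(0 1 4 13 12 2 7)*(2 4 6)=[1, 6, 7, 3, 13, 11, 2, 0, 8, 9, 10, 12, 4, 5]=(0 1 6 2 7)(4 13 5 11 12)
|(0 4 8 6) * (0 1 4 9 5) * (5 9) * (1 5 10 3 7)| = 9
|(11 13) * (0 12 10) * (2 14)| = 6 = |(0 12 10)(2 14)(11 13)|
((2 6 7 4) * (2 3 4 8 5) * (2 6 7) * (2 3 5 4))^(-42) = (8)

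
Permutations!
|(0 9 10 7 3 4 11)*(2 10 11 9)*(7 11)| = 4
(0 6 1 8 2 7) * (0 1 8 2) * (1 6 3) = [3, 2, 7, 1, 4, 5, 8, 6, 0] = (0 3 1 2 7 6 8)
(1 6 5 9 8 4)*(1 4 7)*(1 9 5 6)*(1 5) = (1 5)(7 9 8) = [0, 5, 2, 3, 4, 1, 6, 9, 7, 8]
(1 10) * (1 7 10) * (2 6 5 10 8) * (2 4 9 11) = (2 6 5 10 7 8 4 9 11) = [0, 1, 6, 3, 9, 10, 5, 8, 4, 11, 7, 2]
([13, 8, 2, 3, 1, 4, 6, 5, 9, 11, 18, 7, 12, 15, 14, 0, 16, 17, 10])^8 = (18)(0 15 13)(1 8 9 11 7 5 4)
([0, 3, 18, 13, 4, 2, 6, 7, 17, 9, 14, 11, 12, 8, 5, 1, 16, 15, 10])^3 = [0, 8, 14, 17, 4, 10, 6, 7, 1, 9, 2, 11, 12, 15, 18, 13, 16, 3, 5]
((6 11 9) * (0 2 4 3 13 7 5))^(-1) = ((0 2 4 3 13 7 5)(6 11 9))^(-1) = (0 5 7 13 3 4 2)(6 9 11)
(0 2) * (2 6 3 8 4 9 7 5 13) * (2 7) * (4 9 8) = (0 6 3 4 8 9 2)(5 13 7) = [6, 1, 0, 4, 8, 13, 3, 5, 9, 2, 10, 11, 12, 7]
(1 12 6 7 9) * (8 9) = (1 12 6 7 8 9) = [0, 12, 2, 3, 4, 5, 7, 8, 9, 1, 10, 11, 6]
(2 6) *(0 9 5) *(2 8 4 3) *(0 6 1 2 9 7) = [7, 2, 1, 9, 3, 6, 8, 0, 4, 5] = (0 7)(1 2)(3 9 5 6 8 4)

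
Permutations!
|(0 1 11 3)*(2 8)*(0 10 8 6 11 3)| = 8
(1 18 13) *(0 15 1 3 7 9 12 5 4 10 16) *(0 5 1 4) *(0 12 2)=[15, 18, 0, 7, 10, 12, 6, 9, 8, 2, 16, 11, 1, 3, 14, 4, 5, 17, 13]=(0 15 4 10 16 5 12 1 18 13 3 7 9 2)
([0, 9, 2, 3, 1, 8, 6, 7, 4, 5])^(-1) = (1 4 8 5 9)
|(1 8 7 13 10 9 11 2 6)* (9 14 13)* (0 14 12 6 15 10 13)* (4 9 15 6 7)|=28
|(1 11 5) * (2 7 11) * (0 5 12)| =7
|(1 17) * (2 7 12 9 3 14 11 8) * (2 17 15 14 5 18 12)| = |(1 15 14 11 8 17)(2 7)(3 5 18 12 9)| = 30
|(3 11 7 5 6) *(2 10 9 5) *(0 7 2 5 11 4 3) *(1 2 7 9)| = |(0 9 11 7 5 6)(1 2 10)(3 4)| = 6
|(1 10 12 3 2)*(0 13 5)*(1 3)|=6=|(0 13 5)(1 10 12)(2 3)|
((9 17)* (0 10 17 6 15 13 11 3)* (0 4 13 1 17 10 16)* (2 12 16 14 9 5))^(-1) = (0 16 12 2 5 17 1 15 6 9 14)(3 11 13 4)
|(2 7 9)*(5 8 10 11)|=12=|(2 7 9)(5 8 10 11)|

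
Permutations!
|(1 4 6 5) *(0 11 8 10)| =|(0 11 8 10)(1 4 6 5)| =4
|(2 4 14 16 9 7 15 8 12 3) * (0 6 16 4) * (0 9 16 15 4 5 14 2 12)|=|(16)(0 6 15 8)(2 9 7 4)(3 12)(5 14)|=4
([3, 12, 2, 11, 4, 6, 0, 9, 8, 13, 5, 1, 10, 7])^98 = [11, 10, 2, 1, 4, 0, 3, 13, 8, 7, 6, 12, 5, 9]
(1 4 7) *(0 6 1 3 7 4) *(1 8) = (0 6 8 1)(3 7) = [6, 0, 2, 7, 4, 5, 8, 3, 1]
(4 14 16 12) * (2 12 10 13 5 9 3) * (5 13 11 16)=[0, 1, 12, 2, 14, 9, 6, 7, 8, 3, 11, 16, 4, 13, 5, 15, 10]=(2 12 4 14 5 9 3)(10 11 16)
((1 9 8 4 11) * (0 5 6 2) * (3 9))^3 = ((0 5 6 2)(1 3 9 8 4 11))^3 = (0 2 6 5)(1 8)(3 4)(9 11)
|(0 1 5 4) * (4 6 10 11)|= |(0 1 5 6 10 11 4)|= 7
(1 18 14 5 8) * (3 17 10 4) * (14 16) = (1 18 16 14 5 8)(3 17 10 4) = [0, 18, 2, 17, 3, 8, 6, 7, 1, 9, 4, 11, 12, 13, 5, 15, 14, 10, 16]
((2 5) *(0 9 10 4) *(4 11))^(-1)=(0 4 11 10 9)(2 5)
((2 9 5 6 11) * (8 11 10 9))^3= (11)(5 9 10 6)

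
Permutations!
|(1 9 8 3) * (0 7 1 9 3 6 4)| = 8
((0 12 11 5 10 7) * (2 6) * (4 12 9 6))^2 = ((0 9 6 2 4 12 11 5 10 7))^2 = (0 6 4 11 10)(2 12 5 7 9)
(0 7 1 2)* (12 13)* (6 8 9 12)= (0 7 1 2)(6 8 9 12 13)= [7, 2, 0, 3, 4, 5, 8, 1, 9, 12, 10, 11, 13, 6]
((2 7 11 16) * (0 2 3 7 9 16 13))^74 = (0 9 3 11)(2 16 7 13)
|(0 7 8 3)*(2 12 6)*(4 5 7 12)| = 9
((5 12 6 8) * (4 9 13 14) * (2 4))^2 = ((2 4 9 13 14)(5 12 6 8))^2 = (2 9 14 4 13)(5 6)(8 12)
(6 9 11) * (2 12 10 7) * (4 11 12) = (2 4 11 6 9 12 10 7) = [0, 1, 4, 3, 11, 5, 9, 2, 8, 12, 7, 6, 10]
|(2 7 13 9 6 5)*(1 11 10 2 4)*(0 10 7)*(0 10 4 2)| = 11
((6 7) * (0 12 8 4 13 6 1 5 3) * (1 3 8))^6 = (0 13 1 7 8)(3 4 12 6 5)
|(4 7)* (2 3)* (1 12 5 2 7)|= |(1 12 5 2 3 7 4)|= 7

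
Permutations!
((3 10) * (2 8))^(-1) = (2 8)(3 10)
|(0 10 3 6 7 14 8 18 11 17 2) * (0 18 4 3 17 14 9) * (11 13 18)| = |(0 10 17 2 11 14 8 4 3 6 7 9)(13 18)| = 12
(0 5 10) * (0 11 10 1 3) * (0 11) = [5, 3, 2, 11, 4, 1, 6, 7, 8, 9, 0, 10] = (0 5 1 3 11 10)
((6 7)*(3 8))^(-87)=(3 8)(6 7)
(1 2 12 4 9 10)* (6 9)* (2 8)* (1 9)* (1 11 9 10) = (1 8 2 12 4 6 11 9) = [0, 8, 12, 3, 6, 5, 11, 7, 2, 1, 10, 9, 4]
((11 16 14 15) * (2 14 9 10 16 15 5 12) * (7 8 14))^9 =((2 7 8 14 5 12)(9 10 16)(11 15))^9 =(16)(2 14)(5 7)(8 12)(11 15)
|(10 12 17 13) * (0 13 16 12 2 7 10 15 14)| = |(0 13 15 14)(2 7 10)(12 17 16)| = 12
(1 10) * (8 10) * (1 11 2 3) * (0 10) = (0 10 11 2 3 1 8) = [10, 8, 3, 1, 4, 5, 6, 7, 0, 9, 11, 2]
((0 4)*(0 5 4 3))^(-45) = (0 3)(4 5)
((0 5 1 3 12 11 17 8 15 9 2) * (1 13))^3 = ((0 5 13 1 3 12 11 17 8 15 9 2))^3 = (0 1 11 15)(2 13 12 8)(3 17 9 5)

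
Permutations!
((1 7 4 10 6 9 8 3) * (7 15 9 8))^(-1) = ((1 15 9 7 4 10 6 8 3))^(-1) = (1 3 8 6 10 4 7 9 15)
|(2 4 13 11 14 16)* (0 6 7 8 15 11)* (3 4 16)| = |(0 6 7 8 15 11 14 3 4 13)(2 16)| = 10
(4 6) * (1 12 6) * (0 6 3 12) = (0 6 4 1)(3 12) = [6, 0, 2, 12, 1, 5, 4, 7, 8, 9, 10, 11, 3]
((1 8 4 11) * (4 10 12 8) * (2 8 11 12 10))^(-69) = ((1 4 12 11)(2 8))^(-69) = (1 11 12 4)(2 8)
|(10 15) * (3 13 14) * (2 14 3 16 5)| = 4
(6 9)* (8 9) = (6 8 9) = [0, 1, 2, 3, 4, 5, 8, 7, 9, 6]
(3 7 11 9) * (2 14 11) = (2 14 11 9 3 7) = [0, 1, 14, 7, 4, 5, 6, 2, 8, 3, 10, 9, 12, 13, 11]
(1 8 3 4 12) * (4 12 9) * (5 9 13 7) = [0, 8, 2, 12, 13, 9, 6, 5, 3, 4, 10, 11, 1, 7] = (1 8 3 12)(4 13 7 5 9)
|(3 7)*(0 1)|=2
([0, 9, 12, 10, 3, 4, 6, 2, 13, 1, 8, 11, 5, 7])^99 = (13)(1 9)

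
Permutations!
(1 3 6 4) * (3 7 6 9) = (1 7 6 4)(3 9) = [0, 7, 2, 9, 1, 5, 4, 6, 8, 3]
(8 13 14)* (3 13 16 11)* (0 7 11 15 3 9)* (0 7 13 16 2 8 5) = [13, 1, 8, 16, 4, 0, 6, 11, 2, 7, 10, 9, 12, 14, 5, 3, 15] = (0 13 14 5)(2 8)(3 16 15)(7 11 9)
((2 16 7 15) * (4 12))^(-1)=(2 15 7 16)(4 12)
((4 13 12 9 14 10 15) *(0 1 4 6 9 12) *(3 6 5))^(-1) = (0 13 4 1)(3 5 15 10 14 9 6)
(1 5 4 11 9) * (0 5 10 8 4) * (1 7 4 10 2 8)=(0 5)(1 2 8 10)(4 11 9 7)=[5, 2, 8, 3, 11, 0, 6, 4, 10, 7, 1, 9]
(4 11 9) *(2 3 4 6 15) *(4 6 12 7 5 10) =(2 3 6 15)(4 11 9 12 7 5 10) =[0, 1, 3, 6, 11, 10, 15, 5, 8, 12, 4, 9, 7, 13, 14, 2]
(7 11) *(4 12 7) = (4 12 7 11) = [0, 1, 2, 3, 12, 5, 6, 11, 8, 9, 10, 4, 7]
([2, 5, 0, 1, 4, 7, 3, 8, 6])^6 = (8)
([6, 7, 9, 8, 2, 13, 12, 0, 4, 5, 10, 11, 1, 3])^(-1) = (0 7 1 12 6)(2 4 8 3 13 5 9)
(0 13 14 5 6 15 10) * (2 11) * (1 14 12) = [13, 14, 11, 3, 4, 6, 15, 7, 8, 9, 0, 2, 1, 12, 5, 10] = (0 13 12 1 14 5 6 15 10)(2 11)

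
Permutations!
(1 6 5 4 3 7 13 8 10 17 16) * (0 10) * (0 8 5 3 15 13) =(0 10 17 16 1 6 3 7)(4 15 13 5) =[10, 6, 2, 7, 15, 4, 3, 0, 8, 9, 17, 11, 12, 5, 14, 13, 1, 16]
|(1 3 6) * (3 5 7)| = |(1 5 7 3 6)| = 5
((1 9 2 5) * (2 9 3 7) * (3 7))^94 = ((9)(1 7 2 5))^94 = (9)(1 2)(5 7)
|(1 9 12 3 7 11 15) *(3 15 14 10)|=|(1 9 12 15)(3 7 11 14 10)|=20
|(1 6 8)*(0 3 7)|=3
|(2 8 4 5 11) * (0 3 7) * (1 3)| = |(0 1 3 7)(2 8 4 5 11)| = 20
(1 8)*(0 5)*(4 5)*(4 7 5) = [7, 8, 2, 3, 4, 0, 6, 5, 1] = (0 7 5)(1 8)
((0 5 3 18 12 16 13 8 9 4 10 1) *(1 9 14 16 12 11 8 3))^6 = ((0 5 1)(3 18 11 8 14 16 13)(4 10 9))^6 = (3 13 16 14 8 11 18)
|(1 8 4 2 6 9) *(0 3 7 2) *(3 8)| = 6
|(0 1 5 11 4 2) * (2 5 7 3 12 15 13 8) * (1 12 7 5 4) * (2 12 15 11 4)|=|(0 15 13 8 12 11 1 5 4 2)(3 7)|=10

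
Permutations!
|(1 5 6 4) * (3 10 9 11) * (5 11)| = 8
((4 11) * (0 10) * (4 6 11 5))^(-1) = ((0 10)(4 5)(6 11))^(-1) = (0 10)(4 5)(6 11)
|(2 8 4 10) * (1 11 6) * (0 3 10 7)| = 21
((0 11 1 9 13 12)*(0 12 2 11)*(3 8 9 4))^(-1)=(1 11 2 13 9 8 3 4)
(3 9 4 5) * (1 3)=(1 3 9 4 5)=[0, 3, 2, 9, 5, 1, 6, 7, 8, 4]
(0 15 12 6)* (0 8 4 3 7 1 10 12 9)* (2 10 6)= (0 15 9)(1 6 8 4 3 7)(2 10 12)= [15, 6, 10, 7, 3, 5, 8, 1, 4, 0, 12, 11, 2, 13, 14, 9]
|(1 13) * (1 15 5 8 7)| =|(1 13 15 5 8 7)| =6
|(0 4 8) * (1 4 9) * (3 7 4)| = |(0 9 1 3 7 4 8)| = 7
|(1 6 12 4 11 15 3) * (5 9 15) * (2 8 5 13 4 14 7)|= |(1 6 12 14 7 2 8 5 9 15 3)(4 11 13)|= 33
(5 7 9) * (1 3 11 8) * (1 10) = [0, 3, 2, 11, 4, 7, 6, 9, 10, 5, 1, 8] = (1 3 11 8 10)(5 7 9)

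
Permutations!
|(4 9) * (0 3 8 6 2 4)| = 7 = |(0 3 8 6 2 4 9)|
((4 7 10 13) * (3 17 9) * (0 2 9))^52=((0 2 9 3 17)(4 7 10 13))^52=(0 9 17 2 3)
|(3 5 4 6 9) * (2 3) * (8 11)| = 6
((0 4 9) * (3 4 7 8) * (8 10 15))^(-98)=((0 7 10 15 8 3 4 9))^(-98)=(0 4 8 10)(3 15 7 9)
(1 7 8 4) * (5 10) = (1 7 8 4)(5 10) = [0, 7, 2, 3, 1, 10, 6, 8, 4, 9, 5]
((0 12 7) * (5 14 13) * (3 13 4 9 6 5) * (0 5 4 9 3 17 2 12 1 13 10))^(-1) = ((0 1 13 17 2 12 7 5 14 9 6 4 3 10))^(-1) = (0 10 3 4 6 9 14 5 7 12 2 17 13 1)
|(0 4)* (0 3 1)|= |(0 4 3 1)|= 4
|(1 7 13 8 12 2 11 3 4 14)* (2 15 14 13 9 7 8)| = |(1 8 12 15 14)(2 11 3 4 13)(7 9)| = 10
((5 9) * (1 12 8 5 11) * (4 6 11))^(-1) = (1 11 6 4 9 5 8 12)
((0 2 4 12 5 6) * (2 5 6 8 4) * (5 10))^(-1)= (0 6 12 4 8 5 10)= ((0 10 5 8 4 12 6))^(-1)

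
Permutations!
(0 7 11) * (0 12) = (0 7 11 12) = [7, 1, 2, 3, 4, 5, 6, 11, 8, 9, 10, 12, 0]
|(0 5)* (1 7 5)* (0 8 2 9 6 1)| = |(1 7 5 8 2 9 6)| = 7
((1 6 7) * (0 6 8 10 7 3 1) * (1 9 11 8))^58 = (0 3 11 10)(6 9 8 7)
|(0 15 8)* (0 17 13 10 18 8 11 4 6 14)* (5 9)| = 30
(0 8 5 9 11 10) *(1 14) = [8, 14, 2, 3, 4, 9, 6, 7, 5, 11, 0, 10, 12, 13, 1] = (0 8 5 9 11 10)(1 14)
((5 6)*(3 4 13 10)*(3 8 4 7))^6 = (4 10)(8 13)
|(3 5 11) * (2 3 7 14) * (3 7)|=|(2 7 14)(3 5 11)|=3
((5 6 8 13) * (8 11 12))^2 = (5 11 8)(6 12 13)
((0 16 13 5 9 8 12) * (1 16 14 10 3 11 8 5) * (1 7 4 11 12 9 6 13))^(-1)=(0 12 3 10 14)(1 16)(4 7 13 6 5 9 8 11)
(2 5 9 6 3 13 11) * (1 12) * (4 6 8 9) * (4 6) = (1 12)(2 5 6 3 13 11)(8 9) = [0, 12, 5, 13, 4, 6, 3, 7, 9, 8, 10, 2, 1, 11]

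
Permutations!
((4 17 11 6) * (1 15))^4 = ((1 15)(4 17 11 6))^4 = (17)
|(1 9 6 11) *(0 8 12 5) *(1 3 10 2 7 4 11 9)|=|(0 8 12 5)(2 7 4 11 3 10)(6 9)|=12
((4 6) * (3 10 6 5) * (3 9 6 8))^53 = (3 8 10)(4 5 9 6)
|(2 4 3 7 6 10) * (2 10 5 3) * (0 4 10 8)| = |(0 4 2 10 8)(3 7 6 5)| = 20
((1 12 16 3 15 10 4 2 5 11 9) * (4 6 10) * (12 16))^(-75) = (1 5 15)(2 3 9)(4 16 11)(6 10)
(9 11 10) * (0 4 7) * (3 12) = (0 4 7)(3 12)(9 11 10) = [4, 1, 2, 12, 7, 5, 6, 0, 8, 11, 9, 10, 3]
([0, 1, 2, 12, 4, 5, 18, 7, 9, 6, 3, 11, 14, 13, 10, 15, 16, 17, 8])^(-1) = [0, 1, 2, 10, 4, 5, 9, 7, 18, 8, 14, 11, 3, 13, 12, 15, 16, 17, 6]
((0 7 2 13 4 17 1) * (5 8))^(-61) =((0 7 2 13 4 17 1)(5 8))^(-61) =(0 2 4 1 7 13 17)(5 8)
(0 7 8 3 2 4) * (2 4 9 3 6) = [7, 1, 9, 4, 0, 5, 2, 8, 6, 3] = (0 7 8 6 2 9 3 4)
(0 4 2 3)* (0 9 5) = (0 4 2 3 9 5) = [4, 1, 3, 9, 2, 0, 6, 7, 8, 5]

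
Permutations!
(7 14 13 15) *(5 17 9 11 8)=(5 17 9 11 8)(7 14 13 15)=[0, 1, 2, 3, 4, 17, 6, 14, 5, 11, 10, 8, 12, 15, 13, 7, 16, 9]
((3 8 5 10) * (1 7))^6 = (3 5)(8 10)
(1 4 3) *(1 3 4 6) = (1 6) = [0, 6, 2, 3, 4, 5, 1]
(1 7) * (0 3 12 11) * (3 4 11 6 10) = (0 4 11)(1 7)(3 12 6 10) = [4, 7, 2, 12, 11, 5, 10, 1, 8, 9, 3, 0, 6]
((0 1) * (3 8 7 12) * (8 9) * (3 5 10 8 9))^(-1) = (0 1)(5 12 7 8 10)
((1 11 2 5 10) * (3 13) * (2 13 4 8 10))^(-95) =(1 3 10 13 8 11 4)(2 5)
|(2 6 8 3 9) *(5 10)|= 10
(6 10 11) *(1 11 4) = [0, 11, 2, 3, 1, 5, 10, 7, 8, 9, 4, 6] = (1 11 6 10 4)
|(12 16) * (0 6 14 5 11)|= 10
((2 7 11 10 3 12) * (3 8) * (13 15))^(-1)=(2 12 3 8 10 11 7)(13 15)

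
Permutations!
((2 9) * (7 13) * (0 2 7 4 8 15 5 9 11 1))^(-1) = ((0 2 11 1)(4 8 15 5 9 7 13))^(-1) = (0 1 11 2)(4 13 7 9 5 15 8)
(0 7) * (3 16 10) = (0 7)(3 16 10) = [7, 1, 2, 16, 4, 5, 6, 0, 8, 9, 3, 11, 12, 13, 14, 15, 10]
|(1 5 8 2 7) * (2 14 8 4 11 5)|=|(1 2 7)(4 11 5)(8 14)|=6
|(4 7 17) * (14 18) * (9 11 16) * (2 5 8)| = |(2 5 8)(4 7 17)(9 11 16)(14 18)| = 6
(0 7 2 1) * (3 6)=(0 7 2 1)(3 6)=[7, 0, 1, 6, 4, 5, 3, 2]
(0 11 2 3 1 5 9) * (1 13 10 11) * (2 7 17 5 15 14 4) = (0 1 15 14 4 2 3 13 10 11 7 17 5 9) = [1, 15, 3, 13, 2, 9, 6, 17, 8, 0, 11, 7, 12, 10, 4, 14, 16, 5]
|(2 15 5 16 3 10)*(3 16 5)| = 4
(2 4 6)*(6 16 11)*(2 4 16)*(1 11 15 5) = (1 11 6 4 2 16 15 5) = [0, 11, 16, 3, 2, 1, 4, 7, 8, 9, 10, 6, 12, 13, 14, 5, 15]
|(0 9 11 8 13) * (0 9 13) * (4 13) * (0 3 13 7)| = 15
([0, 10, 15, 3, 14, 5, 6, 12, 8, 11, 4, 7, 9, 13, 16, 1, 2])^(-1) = [0, 15, 16, 3, 10, 5, 6, 11, 8, 12, 1, 9, 7, 13, 4, 2, 14]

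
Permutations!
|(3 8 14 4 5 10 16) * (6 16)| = |(3 8 14 4 5 10 6 16)| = 8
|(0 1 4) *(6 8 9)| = |(0 1 4)(6 8 9)| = 3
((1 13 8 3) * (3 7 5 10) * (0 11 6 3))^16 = ((0 11 6 3 1 13 8 7 5 10))^16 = (0 8 6 5 1)(3 10 13 11 7)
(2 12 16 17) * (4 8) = (2 12 16 17)(4 8) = [0, 1, 12, 3, 8, 5, 6, 7, 4, 9, 10, 11, 16, 13, 14, 15, 17, 2]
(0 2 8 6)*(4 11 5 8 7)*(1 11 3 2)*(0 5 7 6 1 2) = (0 2 6 5 8 1 11 7 4 3) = [2, 11, 6, 0, 3, 8, 5, 4, 1, 9, 10, 7]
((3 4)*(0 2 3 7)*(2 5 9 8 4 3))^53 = (0 7 4 8 9 5) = ((0 5 9 8 4 7))^53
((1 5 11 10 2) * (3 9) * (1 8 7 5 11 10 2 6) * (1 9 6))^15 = (1 11 2 8 7 5 10)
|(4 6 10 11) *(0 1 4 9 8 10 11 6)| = 15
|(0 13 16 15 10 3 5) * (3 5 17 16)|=|(0 13 3 17 16 15 10 5)|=8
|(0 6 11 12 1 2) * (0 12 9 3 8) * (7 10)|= |(0 6 11 9 3 8)(1 2 12)(7 10)|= 6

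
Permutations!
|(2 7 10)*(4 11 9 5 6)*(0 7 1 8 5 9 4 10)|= 6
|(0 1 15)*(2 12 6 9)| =|(0 1 15)(2 12 6 9)| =12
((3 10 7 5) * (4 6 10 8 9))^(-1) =((3 8 9 4 6 10 7 5))^(-1) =(3 5 7 10 6 4 9 8)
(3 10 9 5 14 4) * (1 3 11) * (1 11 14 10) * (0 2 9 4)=(0 2 9 5 10 4 14)(1 3)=[2, 3, 9, 1, 14, 10, 6, 7, 8, 5, 4, 11, 12, 13, 0]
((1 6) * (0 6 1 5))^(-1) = ((0 6 5))^(-1) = (0 5 6)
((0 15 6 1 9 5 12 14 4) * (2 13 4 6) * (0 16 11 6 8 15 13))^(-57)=(0 2 15 8 14 12 5 9 1 6 11 16 4 13)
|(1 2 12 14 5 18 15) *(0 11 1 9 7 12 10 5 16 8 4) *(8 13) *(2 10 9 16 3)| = 66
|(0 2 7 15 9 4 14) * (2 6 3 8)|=10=|(0 6 3 8 2 7 15 9 4 14)|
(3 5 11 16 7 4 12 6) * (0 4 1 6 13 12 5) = (0 4 5 11 16 7 1 6 3)(12 13) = [4, 6, 2, 0, 5, 11, 3, 1, 8, 9, 10, 16, 13, 12, 14, 15, 7]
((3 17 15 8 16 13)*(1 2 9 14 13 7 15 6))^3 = (1 14 17 2 13 6 9 3)(7 16 8 15)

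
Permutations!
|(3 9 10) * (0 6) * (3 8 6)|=6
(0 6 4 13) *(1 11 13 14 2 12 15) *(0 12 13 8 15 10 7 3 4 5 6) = (1 11 8 15)(2 13 12 10 7 3 4 14)(5 6) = [0, 11, 13, 4, 14, 6, 5, 3, 15, 9, 7, 8, 10, 12, 2, 1]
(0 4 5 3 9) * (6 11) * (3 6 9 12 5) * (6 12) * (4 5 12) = (12)(0 5 4 3 6 11 9) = [5, 1, 2, 6, 3, 4, 11, 7, 8, 0, 10, 9, 12]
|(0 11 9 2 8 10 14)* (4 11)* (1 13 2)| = 10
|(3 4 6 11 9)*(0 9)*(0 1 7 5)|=|(0 9 3 4 6 11 1 7 5)|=9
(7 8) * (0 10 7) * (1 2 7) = (0 10 1 2 7 8) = [10, 2, 7, 3, 4, 5, 6, 8, 0, 9, 1]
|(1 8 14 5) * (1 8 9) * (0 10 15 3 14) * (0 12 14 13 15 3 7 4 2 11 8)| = 26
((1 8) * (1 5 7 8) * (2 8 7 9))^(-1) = ((2 8 5 9))^(-1) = (2 9 5 8)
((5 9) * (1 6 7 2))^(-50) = ((1 6 7 2)(5 9))^(-50) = (9)(1 7)(2 6)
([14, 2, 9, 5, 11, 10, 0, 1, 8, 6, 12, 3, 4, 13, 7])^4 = [2, 0, 14, 4, 10, 11, 1, 6, 8, 7, 3, 12, 5, 13, 9]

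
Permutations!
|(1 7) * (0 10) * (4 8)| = |(0 10)(1 7)(4 8)| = 2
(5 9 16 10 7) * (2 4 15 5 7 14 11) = (2 4 15 5 9 16 10 14 11) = [0, 1, 4, 3, 15, 9, 6, 7, 8, 16, 14, 2, 12, 13, 11, 5, 10]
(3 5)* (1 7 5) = [0, 7, 2, 1, 4, 3, 6, 5] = (1 7 5 3)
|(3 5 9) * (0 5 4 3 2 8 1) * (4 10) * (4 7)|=12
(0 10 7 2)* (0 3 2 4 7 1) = [10, 0, 3, 2, 7, 5, 6, 4, 8, 9, 1] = (0 10 1)(2 3)(4 7)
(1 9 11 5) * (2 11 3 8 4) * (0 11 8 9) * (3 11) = (0 3 9 11 5 1)(2 8 4) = [3, 0, 8, 9, 2, 1, 6, 7, 4, 11, 10, 5]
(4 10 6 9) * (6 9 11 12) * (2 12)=(2 12 6 11)(4 10 9)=[0, 1, 12, 3, 10, 5, 11, 7, 8, 4, 9, 2, 6]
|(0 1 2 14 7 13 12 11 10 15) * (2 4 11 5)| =|(0 1 4 11 10 15)(2 14 7 13 12 5)| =6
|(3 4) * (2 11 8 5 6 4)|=7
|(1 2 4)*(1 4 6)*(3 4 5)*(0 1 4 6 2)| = 4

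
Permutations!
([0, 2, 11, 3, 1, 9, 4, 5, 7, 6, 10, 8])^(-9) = (11)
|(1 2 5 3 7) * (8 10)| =10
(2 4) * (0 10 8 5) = [10, 1, 4, 3, 2, 0, 6, 7, 5, 9, 8] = (0 10 8 5)(2 4)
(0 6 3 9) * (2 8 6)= [2, 1, 8, 9, 4, 5, 3, 7, 6, 0]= (0 2 8 6 3 9)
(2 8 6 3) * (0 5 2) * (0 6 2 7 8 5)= (2 5 7 8)(3 6)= [0, 1, 5, 6, 4, 7, 3, 8, 2]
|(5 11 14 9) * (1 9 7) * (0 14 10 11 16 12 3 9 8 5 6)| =22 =|(0 14 7 1 8 5 16 12 3 9 6)(10 11)|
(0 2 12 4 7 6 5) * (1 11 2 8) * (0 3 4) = [8, 11, 12, 4, 7, 3, 5, 6, 1, 9, 10, 2, 0] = (0 8 1 11 2 12)(3 4 7 6 5)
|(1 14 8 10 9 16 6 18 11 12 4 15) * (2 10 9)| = |(1 14 8 9 16 6 18 11 12 4 15)(2 10)| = 22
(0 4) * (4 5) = [5, 1, 2, 3, 0, 4] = (0 5 4)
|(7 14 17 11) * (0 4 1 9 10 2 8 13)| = |(0 4 1 9 10 2 8 13)(7 14 17 11)| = 8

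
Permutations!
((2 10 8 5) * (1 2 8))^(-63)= ((1 2 10)(5 8))^(-63)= (10)(5 8)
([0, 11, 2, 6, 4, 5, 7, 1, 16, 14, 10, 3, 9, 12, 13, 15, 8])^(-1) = [0, 7, 2, 11, 4, 5, 3, 6, 16, 12, 10, 1, 13, 14, 9, 15, 8]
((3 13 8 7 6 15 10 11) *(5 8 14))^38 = (3 10 6 8 14)(5 13 11 15 7)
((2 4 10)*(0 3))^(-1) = (0 3)(2 10 4)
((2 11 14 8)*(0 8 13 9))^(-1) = ((0 8 2 11 14 13 9))^(-1) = (0 9 13 14 11 2 8)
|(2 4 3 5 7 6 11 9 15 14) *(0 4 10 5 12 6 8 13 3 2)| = |(0 4 2 10 5 7 8 13 3 12 6 11 9 15 14)| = 15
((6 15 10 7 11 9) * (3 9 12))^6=((3 9 6 15 10 7 11 12))^6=(3 11 10 6)(7 15 9 12)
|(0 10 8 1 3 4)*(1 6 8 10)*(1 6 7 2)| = 8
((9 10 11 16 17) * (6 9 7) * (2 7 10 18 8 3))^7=((2 7 6 9 18 8 3)(10 11 16 17))^7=(18)(10 17 16 11)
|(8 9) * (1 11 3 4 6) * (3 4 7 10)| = 12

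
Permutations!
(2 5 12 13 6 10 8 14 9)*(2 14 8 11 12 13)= (2 5 13 6 10 11 12)(9 14)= [0, 1, 5, 3, 4, 13, 10, 7, 8, 14, 11, 12, 2, 6, 9]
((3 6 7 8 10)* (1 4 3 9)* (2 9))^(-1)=(1 9 2 10 8 7 6 3 4)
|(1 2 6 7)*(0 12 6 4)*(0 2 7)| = |(0 12 6)(1 7)(2 4)| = 6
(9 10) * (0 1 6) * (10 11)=[1, 6, 2, 3, 4, 5, 0, 7, 8, 11, 9, 10]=(0 1 6)(9 11 10)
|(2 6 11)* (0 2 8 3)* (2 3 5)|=|(0 3)(2 6 11 8 5)|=10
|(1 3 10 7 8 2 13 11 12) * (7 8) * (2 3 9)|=6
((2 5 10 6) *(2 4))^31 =(2 5 10 6 4)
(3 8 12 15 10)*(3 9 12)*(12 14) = [0, 1, 2, 8, 4, 5, 6, 7, 3, 14, 9, 11, 15, 13, 12, 10] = (3 8)(9 14 12 15 10)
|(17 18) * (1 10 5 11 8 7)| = 6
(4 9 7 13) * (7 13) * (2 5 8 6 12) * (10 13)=(2 5 8 6 12)(4 9 10 13)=[0, 1, 5, 3, 9, 8, 12, 7, 6, 10, 13, 11, 2, 4]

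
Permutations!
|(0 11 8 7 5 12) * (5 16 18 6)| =|(0 11 8 7 16 18 6 5 12)| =9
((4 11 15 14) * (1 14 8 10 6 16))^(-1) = ((1 14 4 11 15 8 10 6 16))^(-1) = (1 16 6 10 8 15 11 4 14)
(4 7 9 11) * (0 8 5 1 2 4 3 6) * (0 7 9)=(0 8 5 1 2 4 9 11 3 6 7)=[8, 2, 4, 6, 9, 1, 7, 0, 5, 11, 10, 3]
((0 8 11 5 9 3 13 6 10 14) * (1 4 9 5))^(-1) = ((0 8 11 1 4 9 3 13 6 10 14))^(-1) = (0 14 10 6 13 3 9 4 1 11 8)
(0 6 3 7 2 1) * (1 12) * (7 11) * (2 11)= (0 6 3 2 12 1)(7 11)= [6, 0, 12, 2, 4, 5, 3, 11, 8, 9, 10, 7, 1]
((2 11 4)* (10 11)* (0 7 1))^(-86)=((0 7 1)(2 10 11 4))^(-86)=(0 7 1)(2 11)(4 10)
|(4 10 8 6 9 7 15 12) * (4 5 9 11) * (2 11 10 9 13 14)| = |(2 11 4 9 7 15 12 5 13 14)(6 10 8)| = 30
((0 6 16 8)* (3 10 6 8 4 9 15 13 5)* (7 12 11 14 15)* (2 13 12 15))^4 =((0 8)(2 13 5 3 10 6 16 4 9 7 15 12 11 14))^4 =(2 10 9 11 5 16 15)(3 4 12 13 6 7 14)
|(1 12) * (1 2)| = 3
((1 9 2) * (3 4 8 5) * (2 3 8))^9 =(1 2 4 3 9)(5 8) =((1 9 3 4 2)(5 8))^9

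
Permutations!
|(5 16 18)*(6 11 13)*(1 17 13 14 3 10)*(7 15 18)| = 40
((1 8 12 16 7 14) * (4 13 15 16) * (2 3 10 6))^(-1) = (1 14 7 16 15 13 4 12 8)(2 6 10 3)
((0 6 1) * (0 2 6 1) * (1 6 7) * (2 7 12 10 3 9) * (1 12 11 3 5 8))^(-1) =(0 6)(1 8 5 10 12 7)(2 9 3 11)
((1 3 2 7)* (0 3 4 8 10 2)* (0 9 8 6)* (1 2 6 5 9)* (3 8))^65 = (0 8 10 6)(2 7)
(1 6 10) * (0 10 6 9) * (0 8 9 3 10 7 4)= (0 7 4)(1 3 10)(8 9)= [7, 3, 2, 10, 0, 5, 6, 4, 9, 8, 1]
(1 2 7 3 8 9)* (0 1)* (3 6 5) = (0 1 2 7 6 5 3 8 9) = [1, 2, 7, 8, 4, 3, 5, 6, 9, 0]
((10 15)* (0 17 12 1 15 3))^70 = (17) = ((0 17 12 1 15 10 3))^70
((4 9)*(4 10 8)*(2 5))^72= ((2 5)(4 9 10 8))^72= (10)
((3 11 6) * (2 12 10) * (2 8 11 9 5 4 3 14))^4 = (2 11 12 6 10 14 8)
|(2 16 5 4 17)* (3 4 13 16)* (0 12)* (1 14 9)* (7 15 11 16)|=12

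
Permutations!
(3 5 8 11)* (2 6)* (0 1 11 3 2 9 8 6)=(0 1 11 2)(3 5 6 9 8)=[1, 11, 0, 5, 4, 6, 9, 7, 3, 8, 10, 2]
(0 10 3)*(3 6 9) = (0 10 6 9 3) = [10, 1, 2, 0, 4, 5, 9, 7, 8, 3, 6]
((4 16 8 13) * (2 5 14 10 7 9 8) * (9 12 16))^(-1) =((2 5 14 10 7 12 16)(4 9 8 13))^(-1) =(2 16 12 7 10 14 5)(4 13 8 9)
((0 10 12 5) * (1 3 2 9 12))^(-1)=((0 10 1 3 2 9 12 5))^(-1)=(0 5 12 9 2 3 1 10)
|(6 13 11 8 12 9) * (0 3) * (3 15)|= |(0 15 3)(6 13 11 8 12 9)|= 6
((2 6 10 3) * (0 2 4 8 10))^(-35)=((0 2 6)(3 4 8 10))^(-35)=(0 2 6)(3 4 8 10)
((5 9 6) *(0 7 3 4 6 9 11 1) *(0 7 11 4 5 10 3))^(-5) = (0 7 1 11)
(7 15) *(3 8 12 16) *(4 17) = (3 8 12 16)(4 17)(7 15) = [0, 1, 2, 8, 17, 5, 6, 15, 12, 9, 10, 11, 16, 13, 14, 7, 3, 4]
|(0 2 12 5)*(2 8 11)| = 6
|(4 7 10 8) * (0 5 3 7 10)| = 12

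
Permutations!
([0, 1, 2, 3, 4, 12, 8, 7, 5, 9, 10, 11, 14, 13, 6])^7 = (5 14 8 12 6)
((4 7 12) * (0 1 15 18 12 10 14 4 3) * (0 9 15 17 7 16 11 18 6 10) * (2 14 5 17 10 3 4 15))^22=((0 1 10 5 17 7)(2 14 15 6 3 9)(4 16 11 18 12))^22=(0 17 10)(1 7 5)(2 3 15)(4 11 12 16 18)(6 14 9)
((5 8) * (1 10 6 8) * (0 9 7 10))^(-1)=((0 9 7 10 6 8 5 1))^(-1)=(0 1 5 8 6 10 7 9)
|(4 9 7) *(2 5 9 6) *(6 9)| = 3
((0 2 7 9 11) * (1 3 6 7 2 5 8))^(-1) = (0 11 9 7 6 3 1 8 5)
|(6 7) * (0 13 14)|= 6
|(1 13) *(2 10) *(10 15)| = 6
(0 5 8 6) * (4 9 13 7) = (0 5 8 6)(4 9 13 7) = [5, 1, 2, 3, 9, 8, 0, 4, 6, 13, 10, 11, 12, 7]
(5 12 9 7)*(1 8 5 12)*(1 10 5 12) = (1 8 12 9 7)(5 10) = [0, 8, 2, 3, 4, 10, 6, 1, 12, 7, 5, 11, 9]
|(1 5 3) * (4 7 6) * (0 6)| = 12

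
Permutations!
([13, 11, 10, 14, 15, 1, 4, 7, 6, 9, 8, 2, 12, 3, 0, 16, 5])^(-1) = [14, 5, 11, 13, 6, 16, 8, 7, 10, 9, 2, 1, 12, 0, 3, 4, 15]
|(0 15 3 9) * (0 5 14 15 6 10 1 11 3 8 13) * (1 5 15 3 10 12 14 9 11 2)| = |(0 6 12 14 3 11 10 5 9 15 8 13)(1 2)| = 12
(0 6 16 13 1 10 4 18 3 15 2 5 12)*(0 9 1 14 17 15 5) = (0 6 16 13 14 17 15 2)(1 10 4 18 3 5 12 9) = [6, 10, 0, 5, 18, 12, 16, 7, 8, 1, 4, 11, 9, 14, 17, 2, 13, 15, 3]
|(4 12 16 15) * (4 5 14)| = |(4 12 16 15 5 14)| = 6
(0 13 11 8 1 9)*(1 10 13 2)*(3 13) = (0 2 1 9)(3 13 11 8 10) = [2, 9, 1, 13, 4, 5, 6, 7, 10, 0, 3, 8, 12, 11]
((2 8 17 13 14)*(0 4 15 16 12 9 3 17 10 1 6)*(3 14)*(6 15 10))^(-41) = ((0 4 10 1 15 16 12 9 14 2 8 6)(3 17 13))^(-41) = (0 9 10 2 15 6 12 4 14 1 8 16)(3 17 13)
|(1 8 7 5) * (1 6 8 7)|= 5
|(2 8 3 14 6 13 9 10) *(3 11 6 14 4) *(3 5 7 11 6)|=|(14)(2 8 6 13 9 10)(3 4 5 7 11)|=30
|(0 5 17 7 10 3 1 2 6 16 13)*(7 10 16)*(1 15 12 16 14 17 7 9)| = |(0 5 7 14 17 10 3 15 12 16 13)(1 2 6 9)| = 44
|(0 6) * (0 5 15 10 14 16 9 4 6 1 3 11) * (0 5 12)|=13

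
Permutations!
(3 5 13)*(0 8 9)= (0 8 9)(3 5 13)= [8, 1, 2, 5, 4, 13, 6, 7, 9, 0, 10, 11, 12, 3]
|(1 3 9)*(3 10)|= |(1 10 3 9)|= 4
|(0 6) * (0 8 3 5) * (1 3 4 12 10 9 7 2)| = |(0 6 8 4 12 10 9 7 2 1 3 5)| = 12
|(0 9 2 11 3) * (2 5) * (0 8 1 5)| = |(0 9)(1 5 2 11 3 8)| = 6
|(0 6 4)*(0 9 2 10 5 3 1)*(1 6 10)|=|(0 10 5 3 6 4 9 2 1)|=9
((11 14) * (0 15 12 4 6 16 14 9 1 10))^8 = ((0 15 12 4 6 16 14 11 9 1 10))^8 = (0 9 16 12 10 11 6 15 1 14 4)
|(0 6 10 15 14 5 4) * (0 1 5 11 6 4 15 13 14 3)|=30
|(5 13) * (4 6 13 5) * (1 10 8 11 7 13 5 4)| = 6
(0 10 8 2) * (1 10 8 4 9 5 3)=(0 8 2)(1 10 4 9 5 3)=[8, 10, 0, 1, 9, 3, 6, 7, 2, 5, 4]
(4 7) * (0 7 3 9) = (0 7 4 3 9) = [7, 1, 2, 9, 3, 5, 6, 4, 8, 0]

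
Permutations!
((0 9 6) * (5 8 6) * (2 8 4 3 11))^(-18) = ((0 9 5 4 3 11 2 8 6))^(-18) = (11)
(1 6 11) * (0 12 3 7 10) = (0 12 3 7 10)(1 6 11) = [12, 6, 2, 7, 4, 5, 11, 10, 8, 9, 0, 1, 3]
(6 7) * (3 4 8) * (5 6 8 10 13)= (3 4 10 13 5 6 7 8)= [0, 1, 2, 4, 10, 6, 7, 8, 3, 9, 13, 11, 12, 5]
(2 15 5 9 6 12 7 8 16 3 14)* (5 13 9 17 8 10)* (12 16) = (2 15 13 9 6 16 3 14)(5 17 8 12 7 10) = [0, 1, 15, 14, 4, 17, 16, 10, 12, 6, 5, 11, 7, 9, 2, 13, 3, 8]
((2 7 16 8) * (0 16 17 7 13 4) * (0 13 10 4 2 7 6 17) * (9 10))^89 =((0 16 8 7)(2 9 10 4 13)(6 17))^89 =(0 16 8 7)(2 13 4 10 9)(6 17)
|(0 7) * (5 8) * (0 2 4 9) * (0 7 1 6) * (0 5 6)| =|(0 1)(2 4 9 7)(5 8 6)| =12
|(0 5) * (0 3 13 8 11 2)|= |(0 5 3 13 8 11 2)|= 7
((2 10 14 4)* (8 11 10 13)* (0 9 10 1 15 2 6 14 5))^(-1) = (0 5 10 9)(1 11 8 13 2 15)(4 14 6)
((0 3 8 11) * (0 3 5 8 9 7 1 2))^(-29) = (0 1 9 11 5 2 7 3 8)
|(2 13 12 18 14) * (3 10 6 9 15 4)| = |(2 13 12 18 14)(3 10 6 9 15 4)| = 30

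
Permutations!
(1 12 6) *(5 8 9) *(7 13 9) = (1 12 6)(5 8 7 13 9) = [0, 12, 2, 3, 4, 8, 1, 13, 7, 5, 10, 11, 6, 9]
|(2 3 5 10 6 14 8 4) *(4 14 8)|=|(2 3 5 10 6 8 14 4)|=8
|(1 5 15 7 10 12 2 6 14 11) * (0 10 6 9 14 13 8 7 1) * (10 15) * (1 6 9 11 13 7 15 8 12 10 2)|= |(0 8 15 6 7 9 14 13 12 1 5 2 11)|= 13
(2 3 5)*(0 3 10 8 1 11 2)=(0 3 5)(1 11 2 10 8)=[3, 11, 10, 5, 4, 0, 6, 7, 1, 9, 8, 2]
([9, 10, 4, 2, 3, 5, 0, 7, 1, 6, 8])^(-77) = [9, 10, 4, 2, 3, 5, 0, 7, 1, 6, 8]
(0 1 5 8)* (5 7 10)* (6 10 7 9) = [1, 9, 2, 3, 4, 8, 10, 7, 0, 6, 5] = (0 1 9 6 10 5 8)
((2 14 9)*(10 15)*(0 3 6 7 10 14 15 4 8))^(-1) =((0 3 6 7 10 4 8)(2 15 14 9))^(-1) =(0 8 4 10 7 6 3)(2 9 14 15)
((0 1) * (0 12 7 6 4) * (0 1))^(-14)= (1 12 7 6 4)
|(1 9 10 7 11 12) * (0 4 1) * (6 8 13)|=|(0 4 1 9 10 7 11 12)(6 8 13)|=24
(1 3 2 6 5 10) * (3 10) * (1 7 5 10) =[0, 1, 6, 2, 4, 3, 10, 5, 8, 9, 7] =(2 6 10 7 5 3)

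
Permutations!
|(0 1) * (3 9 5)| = 6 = |(0 1)(3 9 5)|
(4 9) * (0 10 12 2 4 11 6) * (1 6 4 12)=(0 10 1 6)(2 12)(4 9 11)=[10, 6, 12, 3, 9, 5, 0, 7, 8, 11, 1, 4, 2]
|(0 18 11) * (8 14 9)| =3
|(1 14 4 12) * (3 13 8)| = |(1 14 4 12)(3 13 8)| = 12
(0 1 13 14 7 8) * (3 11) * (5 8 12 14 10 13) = [1, 5, 2, 11, 4, 8, 6, 12, 0, 9, 13, 3, 14, 10, 7] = (0 1 5 8)(3 11)(7 12 14)(10 13)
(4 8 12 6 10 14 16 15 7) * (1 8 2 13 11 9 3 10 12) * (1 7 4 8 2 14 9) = (1 2 13 11)(3 10 9)(4 14 16 15)(6 12)(7 8) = [0, 2, 13, 10, 14, 5, 12, 8, 7, 3, 9, 1, 6, 11, 16, 4, 15]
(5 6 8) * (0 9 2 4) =[9, 1, 4, 3, 0, 6, 8, 7, 5, 2] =(0 9 2 4)(5 6 8)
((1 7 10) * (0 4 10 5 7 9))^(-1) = (0 9 1 10 4)(5 7)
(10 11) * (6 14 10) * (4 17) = (4 17)(6 14 10 11) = [0, 1, 2, 3, 17, 5, 14, 7, 8, 9, 11, 6, 12, 13, 10, 15, 16, 4]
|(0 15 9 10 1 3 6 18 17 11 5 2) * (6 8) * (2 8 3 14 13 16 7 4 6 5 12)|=16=|(0 15 9 10 1 14 13 16 7 4 6 18 17 11 12 2)(5 8)|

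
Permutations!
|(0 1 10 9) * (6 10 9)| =6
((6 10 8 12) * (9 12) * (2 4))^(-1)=(2 4)(6 12 9 8 10)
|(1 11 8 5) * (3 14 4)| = 12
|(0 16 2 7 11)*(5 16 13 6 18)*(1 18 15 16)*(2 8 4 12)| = |(0 13 6 15 16 8 4 12 2 7 11)(1 18 5)| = 33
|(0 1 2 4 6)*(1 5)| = |(0 5 1 2 4 6)| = 6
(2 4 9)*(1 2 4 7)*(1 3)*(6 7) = (1 2 6 7 3)(4 9) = [0, 2, 6, 1, 9, 5, 7, 3, 8, 4]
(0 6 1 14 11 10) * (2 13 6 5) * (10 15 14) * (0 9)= (0 5 2 13 6 1 10 9)(11 15 14)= [5, 10, 13, 3, 4, 2, 1, 7, 8, 0, 9, 15, 12, 6, 11, 14]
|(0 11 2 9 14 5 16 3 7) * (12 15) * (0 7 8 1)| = |(0 11 2 9 14 5 16 3 8 1)(12 15)| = 10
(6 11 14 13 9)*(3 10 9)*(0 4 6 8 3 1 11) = (0 4 6)(1 11 14 13)(3 10 9 8) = [4, 11, 2, 10, 6, 5, 0, 7, 3, 8, 9, 14, 12, 1, 13]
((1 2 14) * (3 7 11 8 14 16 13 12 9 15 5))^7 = (1 5 2 3 16 7 13 11 12 8 9 14 15)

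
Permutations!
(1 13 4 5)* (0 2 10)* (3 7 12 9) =(0 2 10)(1 13 4 5)(3 7 12 9) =[2, 13, 10, 7, 5, 1, 6, 12, 8, 3, 0, 11, 9, 4]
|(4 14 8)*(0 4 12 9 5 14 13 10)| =|(0 4 13 10)(5 14 8 12 9)| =20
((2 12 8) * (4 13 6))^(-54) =(13)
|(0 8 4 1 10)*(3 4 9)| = 7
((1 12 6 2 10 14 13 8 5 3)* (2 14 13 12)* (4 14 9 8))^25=(1 2 10 13 4 14 12 6 9 8 5 3)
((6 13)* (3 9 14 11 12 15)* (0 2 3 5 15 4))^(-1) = ((0 2 3 9 14 11 12 4)(5 15)(6 13))^(-1) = (0 4 12 11 14 9 3 2)(5 15)(6 13)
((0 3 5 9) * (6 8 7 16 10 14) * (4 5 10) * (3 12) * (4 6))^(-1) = (0 9 5 4 14 10 3 12)(6 16 7 8)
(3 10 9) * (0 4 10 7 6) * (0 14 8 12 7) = [4, 1, 2, 0, 10, 5, 14, 6, 12, 3, 9, 11, 7, 13, 8] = (0 4 10 9 3)(6 14 8 12 7)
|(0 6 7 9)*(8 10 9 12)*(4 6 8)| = |(0 8 10 9)(4 6 7 12)| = 4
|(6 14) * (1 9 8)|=6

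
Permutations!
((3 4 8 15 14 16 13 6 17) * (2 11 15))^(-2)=(2 4 17 13 14 11 8 3 6 16 15)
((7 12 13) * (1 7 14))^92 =((1 7 12 13 14))^92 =(1 12 14 7 13)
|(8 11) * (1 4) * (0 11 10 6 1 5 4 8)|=4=|(0 11)(1 8 10 6)(4 5)|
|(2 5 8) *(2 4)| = |(2 5 8 4)| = 4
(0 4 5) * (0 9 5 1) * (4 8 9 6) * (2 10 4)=[8, 0, 10, 3, 1, 6, 2, 7, 9, 5, 4]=(0 8 9 5 6 2 10 4 1)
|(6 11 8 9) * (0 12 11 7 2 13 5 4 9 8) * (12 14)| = |(0 14 12 11)(2 13 5 4 9 6 7)| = 28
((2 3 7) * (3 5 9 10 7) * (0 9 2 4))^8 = ((0 9 10 7 4)(2 5))^8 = (0 7 9 4 10)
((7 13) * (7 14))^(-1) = (7 14 13)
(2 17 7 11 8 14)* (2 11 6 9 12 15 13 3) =(2 17 7 6 9 12 15 13 3)(8 14 11) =[0, 1, 17, 2, 4, 5, 9, 6, 14, 12, 10, 8, 15, 3, 11, 13, 16, 7]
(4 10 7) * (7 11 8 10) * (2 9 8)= [0, 1, 9, 3, 7, 5, 6, 4, 10, 8, 11, 2]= (2 9 8 10 11)(4 7)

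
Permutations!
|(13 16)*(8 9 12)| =|(8 9 12)(13 16)| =6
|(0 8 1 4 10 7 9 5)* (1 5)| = 15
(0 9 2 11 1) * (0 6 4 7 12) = (0 9 2 11 1 6 4 7 12) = [9, 6, 11, 3, 7, 5, 4, 12, 8, 2, 10, 1, 0]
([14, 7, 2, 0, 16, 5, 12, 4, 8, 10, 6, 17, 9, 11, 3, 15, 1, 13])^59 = [3, 16, 2, 14, 7, 5, 10, 1, 8, 12, 9, 13, 6, 17, 0, 15, 4, 11]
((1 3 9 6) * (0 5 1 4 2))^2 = ((0 5 1 3 9 6 4 2))^2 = (0 1 9 4)(2 5 3 6)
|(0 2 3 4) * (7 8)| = 4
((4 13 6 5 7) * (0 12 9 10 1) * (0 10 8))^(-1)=((0 12 9 8)(1 10)(4 13 6 5 7))^(-1)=(0 8 9 12)(1 10)(4 7 5 6 13)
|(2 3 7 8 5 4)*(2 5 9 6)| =6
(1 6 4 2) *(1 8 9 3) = (1 6 4 2 8 9 3) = [0, 6, 8, 1, 2, 5, 4, 7, 9, 3]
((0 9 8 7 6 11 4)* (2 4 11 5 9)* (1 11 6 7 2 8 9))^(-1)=((0 8 2 4)(1 11 6 5))^(-1)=(0 4 2 8)(1 5 6 11)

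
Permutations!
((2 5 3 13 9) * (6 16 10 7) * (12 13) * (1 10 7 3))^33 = ((1 10 3 12 13 9 2 5)(6 16 7))^33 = (16)(1 10 3 12 13 9 2 5)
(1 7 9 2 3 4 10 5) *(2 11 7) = (1 2 3 4 10 5)(7 9 11) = [0, 2, 3, 4, 10, 1, 6, 9, 8, 11, 5, 7]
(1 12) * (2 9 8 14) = (1 12)(2 9 8 14) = [0, 12, 9, 3, 4, 5, 6, 7, 14, 8, 10, 11, 1, 13, 2]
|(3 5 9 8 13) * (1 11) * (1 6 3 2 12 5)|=12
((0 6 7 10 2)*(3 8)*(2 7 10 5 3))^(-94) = (0 10 5 8)(2 6 7 3)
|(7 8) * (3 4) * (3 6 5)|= 4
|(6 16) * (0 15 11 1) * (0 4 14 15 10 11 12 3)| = |(0 10 11 1 4 14 15 12 3)(6 16)| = 18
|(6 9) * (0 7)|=2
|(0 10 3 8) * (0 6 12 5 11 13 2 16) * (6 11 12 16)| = 18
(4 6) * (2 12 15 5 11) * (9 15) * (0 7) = (0 7)(2 12 9 15 5 11)(4 6) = [7, 1, 12, 3, 6, 11, 4, 0, 8, 15, 10, 2, 9, 13, 14, 5]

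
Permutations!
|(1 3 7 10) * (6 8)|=4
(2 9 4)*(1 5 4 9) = (9)(1 5 4 2) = [0, 5, 1, 3, 2, 4, 6, 7, 8, 9]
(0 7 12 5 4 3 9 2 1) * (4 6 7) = (0 4 3 9 2 1)(5 6 7 12) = [4, 0, 1, 9, 3, 6, 7, 12, 8, 2, 10, 11, 5]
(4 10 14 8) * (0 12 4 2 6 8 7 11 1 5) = (0 12 4 10 14 7 11 1 5)(2 6 8) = [12, 5, 6, 3, 10, 0, 8, 11, 2, 9, 14, 1, 4, 13, 7]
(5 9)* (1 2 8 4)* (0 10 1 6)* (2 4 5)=(0 10 1 4 6)(2 8 5 9)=[10, 4, 8, 3, 6, 9, 0, 7, 5, 2, 1]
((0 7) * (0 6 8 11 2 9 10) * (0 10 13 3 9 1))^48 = ((0 7 6 8 11 2 1)(3 9 13))^48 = (13)(0 1 2 11 8 6 7)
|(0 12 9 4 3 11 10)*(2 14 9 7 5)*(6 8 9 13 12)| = 24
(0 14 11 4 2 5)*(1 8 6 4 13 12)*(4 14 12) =(0 12 1 8 6 14 11 13 4 2 5) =[12, 8, 5, 3, 2, 0, 14, 7, 6, 9, 10, 13, 1, 4, 11]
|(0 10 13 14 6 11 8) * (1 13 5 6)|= |(0 10 5 6 11 8)(1 13 14)|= 6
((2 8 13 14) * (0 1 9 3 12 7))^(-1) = (0 7 12 3 9 1)(2 14 13 8)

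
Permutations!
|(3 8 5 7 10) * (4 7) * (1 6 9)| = |(1 6 9)(3 8 5 4 7 10)| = 6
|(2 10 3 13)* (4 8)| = 4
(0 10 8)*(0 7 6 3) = (0 10 8 7 6 3) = [10, 1, 2, 0, 4, 5, 3, 6, 7, 9, 8]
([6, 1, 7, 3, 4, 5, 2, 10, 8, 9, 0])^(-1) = (0 10 7 2 6)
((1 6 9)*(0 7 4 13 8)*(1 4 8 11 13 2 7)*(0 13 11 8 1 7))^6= ((0 7 1 6 9 4 2)(8 13))^6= (13)(0 2 4 9 6 1 7)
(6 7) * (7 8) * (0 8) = [8, 1, 2, 3, 4, 5, 0, 6, 7] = (0 8 7 6)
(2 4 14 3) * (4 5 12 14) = (2 5 12 14 3) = [0, 1, 5, 2, 4, 12, 6, 7, 8, 9, 10, 11, 14, 13, 3]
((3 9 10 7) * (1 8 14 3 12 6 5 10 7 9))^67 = ((1 8 14 3)(5 10 9 7 12 6))^67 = (1 3 14 8)(5 10 9 7 12 6)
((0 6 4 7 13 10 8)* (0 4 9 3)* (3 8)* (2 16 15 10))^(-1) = (0 3 10 15 16 2 13 7 4 8 9 6)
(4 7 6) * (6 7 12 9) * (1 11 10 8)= (1 11 10 8)(4 12 9 6)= [0, 11, 2, 3, 12, 5, 4, 7, 1, 6, 8, 10, 9]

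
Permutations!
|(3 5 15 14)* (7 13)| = |(3 5 15 14)(7 13)| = 4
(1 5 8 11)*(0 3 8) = (0 3 8 11 1 5) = [3, 5, 2, 8, 4, 0, 6, 7, 11, 9, 10, 1]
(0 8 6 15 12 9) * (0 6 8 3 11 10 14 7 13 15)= (0 3 11 10 14 7 13 15 12 9 6)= [3, 1, 2, 11, 4, 5, 0, 13, 8, 6, 14, 10, 9, 15, 7, 12]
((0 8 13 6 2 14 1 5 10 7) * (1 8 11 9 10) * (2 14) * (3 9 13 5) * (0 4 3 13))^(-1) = ((0 11)(1 13 6 14 8 5)(3 9 10 7 4))^(-1) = (0 11)(1 5 8 14 6 13)(3 4 7 10 9)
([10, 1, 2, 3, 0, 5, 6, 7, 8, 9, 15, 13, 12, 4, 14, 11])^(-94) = (0 15 13)(4 10 11)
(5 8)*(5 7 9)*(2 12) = (2 12)(5 8 7 9) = [0, 1, 12, 3, 4, 8, 6, 9, 7, 5, 10, 11, 2]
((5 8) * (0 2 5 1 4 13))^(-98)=((0 2 5 8 1 4 13))^(-98)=(13)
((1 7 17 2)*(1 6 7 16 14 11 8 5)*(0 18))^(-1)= (0 18)(1 5 8 11 14 16)(2 17 7 6)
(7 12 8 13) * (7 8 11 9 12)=(8 13)(9 12 11)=[0, 1, 2, 3, 4, 5, 6, 7, 13, 12, 10, 9, 11, 8]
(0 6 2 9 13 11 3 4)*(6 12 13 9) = (0 12 13 11 3 4)(2 6) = [12, 1, 6, 4, 0, 5, 2, 7, 8, 9, 10, 3, 13, 11]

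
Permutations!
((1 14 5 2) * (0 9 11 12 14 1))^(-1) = (0 2 5 14 12 11 9) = ((0 9 11 12 14 5 2))^(-1)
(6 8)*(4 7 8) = (4 7 8 6) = [0, 1, 2, 3, 7, 5, 4, 8, 6]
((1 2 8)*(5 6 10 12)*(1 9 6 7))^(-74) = (1 5 10 9 2 7 12 6 8)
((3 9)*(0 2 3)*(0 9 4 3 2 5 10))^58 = ((0 5 10)(3 4))^58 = (0 5 10)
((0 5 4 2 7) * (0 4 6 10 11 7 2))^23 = (0 6 11 4 5 10 7) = ((0 5 6 10 11 7 4))^23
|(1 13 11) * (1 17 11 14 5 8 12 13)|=|(5 8 12 13 14)(11 17)|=10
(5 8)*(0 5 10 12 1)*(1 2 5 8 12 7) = (0 8 10 7 1)(2 5 12) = [8, 0, 5, 3, 4, 12, 6, 1, 10, 9, 7, 11, 2]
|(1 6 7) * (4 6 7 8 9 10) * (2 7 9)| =|(1 9 10 4 6 8 2 7)| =8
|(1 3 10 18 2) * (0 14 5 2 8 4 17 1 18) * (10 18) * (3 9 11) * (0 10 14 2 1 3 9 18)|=10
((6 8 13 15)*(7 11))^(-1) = ((6 8 13 15)(7 11))^(-1) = (6 15 13 8)(7 11)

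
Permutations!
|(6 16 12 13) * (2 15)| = |(2 15)(6 16 12 13)| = 4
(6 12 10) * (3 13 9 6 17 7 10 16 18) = (3 13 9 6 12 16 18)(7 10 17) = [0, 1, 2, 13, 4, 5, 12, 10, 8, 6, 17, 11, 16, 9, 14, 15, 18, 7, 3]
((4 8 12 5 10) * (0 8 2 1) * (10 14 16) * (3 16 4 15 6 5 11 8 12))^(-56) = (16)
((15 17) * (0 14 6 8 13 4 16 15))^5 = ((0 14 6 8 13 4 16 15 17))^5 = (0 4 14 16 6 15 8 17 13)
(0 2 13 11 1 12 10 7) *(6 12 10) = (0 2 13 11 1 10 7)(6 12) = [2, 10, 13, 3, 4, 5, 12, 0, 8, 9, 7, 1, 6, 11]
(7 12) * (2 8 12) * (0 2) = [2, 1, 8, 3, 4, 5, 6, 0, 12, 9, 10, 11, 7] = (0 2 8 12 7)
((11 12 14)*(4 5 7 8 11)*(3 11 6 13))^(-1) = ((3 11 12 14 4 5 7 8 6 13))^(-1) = (3 13 6 8 7 5 4 14 12 11)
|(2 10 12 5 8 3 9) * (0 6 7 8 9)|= 5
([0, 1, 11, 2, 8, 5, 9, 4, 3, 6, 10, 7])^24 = (11)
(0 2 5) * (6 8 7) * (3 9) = [2, 1, 5, 9, 4, 0, 8, 6, 7, 3] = (0 2 5)(3 9)(6 8 7)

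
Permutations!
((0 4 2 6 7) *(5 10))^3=((0 4 2 6 7)(5 10))^3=(0 6 4 7 2)(5 10)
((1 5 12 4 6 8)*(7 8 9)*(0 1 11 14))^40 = (0 7 12 14 9 5 11 6 1 8 4)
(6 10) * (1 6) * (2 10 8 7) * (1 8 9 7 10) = (1 6 9 7 2)(8 10) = [0, 6, 1, 3, 4, 5, 9, 2, 10, 7, 8]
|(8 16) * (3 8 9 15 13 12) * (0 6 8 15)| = 20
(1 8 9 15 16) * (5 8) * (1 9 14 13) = [0, 5, 2, 3, 4, 8, 6, 7, 14, 15, 10, 11, 12, 1, 13, 16, 9] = (1 5 8 14 13)(9 15 16)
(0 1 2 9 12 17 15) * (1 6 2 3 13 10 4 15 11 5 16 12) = (0 6 2 9 1 3 13 10 4 15)(5 16 12 17 11) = [6, 3, 9, 13, 15, 16, 2, 7, 8, 1, 4, 5, 17, 10, 14, 0, 12, 11]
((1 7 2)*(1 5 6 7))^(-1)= (2 7 6 5)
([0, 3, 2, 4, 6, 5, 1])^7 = (1 6 4 3)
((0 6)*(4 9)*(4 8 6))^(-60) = (9)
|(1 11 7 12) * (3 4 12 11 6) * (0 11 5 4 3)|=8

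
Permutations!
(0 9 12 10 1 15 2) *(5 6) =(0 9 12 10 1 15 2)(5 6) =[9, 15, 0, 3, 4, 6, 5, 7, 8, 12, 1, 11, 10, 13, 14, 2]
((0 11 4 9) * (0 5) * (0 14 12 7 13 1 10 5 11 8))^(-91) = (14)(0 8)(4 11 9)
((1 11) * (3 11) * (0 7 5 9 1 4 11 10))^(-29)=((0 7 5 9 1 3 10)(4 11))^(-29)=(0 10 3 1 9 5 7)(4 11)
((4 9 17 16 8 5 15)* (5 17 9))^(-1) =((4 5 15)(8 17 16))^(-1) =(4 15 5)(8 16 17)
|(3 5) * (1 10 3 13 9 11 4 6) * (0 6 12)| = 11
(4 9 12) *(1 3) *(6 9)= (1 3)(4 6 9 12)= [0, 3, 2, 1, 6, 5, 9, 7, 8, 12, 10, 11, 4]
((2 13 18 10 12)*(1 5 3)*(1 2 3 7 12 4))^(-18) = ((1 5 7 12 3 2 13 18 10 4))^(-18) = (1 7 3 13 10)(2 18 4 5 12)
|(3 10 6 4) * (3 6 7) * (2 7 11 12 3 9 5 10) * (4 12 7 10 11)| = 12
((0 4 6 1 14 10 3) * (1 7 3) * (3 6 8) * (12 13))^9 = ((0 4 8 3)(1 14 10)(6 7)(12 13))^9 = (14)(0 4 8 3)(6 7)(12 13)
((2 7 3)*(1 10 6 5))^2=(1 6)(2 3 7)(5 10)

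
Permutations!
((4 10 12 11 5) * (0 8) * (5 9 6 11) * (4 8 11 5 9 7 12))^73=(0 11 7 12 9 6 5 8)(4 10)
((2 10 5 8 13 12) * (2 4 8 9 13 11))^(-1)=((2 10 5 9 13 12 4 8 11))^(-1)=(2 11 8 4 12 13 9 5 10)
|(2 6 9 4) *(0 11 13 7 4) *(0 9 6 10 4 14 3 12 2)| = 10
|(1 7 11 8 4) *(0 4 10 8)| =|(0 4 1 7 11)(8 10)| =10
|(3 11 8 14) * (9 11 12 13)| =|(3 12 13 9 11 8 14)| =7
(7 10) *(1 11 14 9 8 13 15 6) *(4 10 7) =(1 11 14 9 8 13 15 6)(4 10) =[0, 11, 2, 3, 10, 5, 1, 7, 13, 8, 4, 14, 12, 15, 9, 6]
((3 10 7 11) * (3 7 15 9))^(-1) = ((3 10 15 9)(7 11))^(-1) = (3 9 15 10)(7 11)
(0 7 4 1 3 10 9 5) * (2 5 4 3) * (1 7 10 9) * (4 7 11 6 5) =(0 10 1 2 4 11 6 5)(3 9 7) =[10, 2, 4, 9, 11, 0, 5, 3, 8, 7, 1, 6]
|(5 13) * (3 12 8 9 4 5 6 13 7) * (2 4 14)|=18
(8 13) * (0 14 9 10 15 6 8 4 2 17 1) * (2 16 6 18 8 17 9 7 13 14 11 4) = (0 11 4 16 6 17 1)(2 9 10 15 18 8 14 7 13) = [11, 0, 9, 3, 16, 5, 17, 13, 14, 10, 15, 4, 12, 2, 7, 18, 6, 1, 8]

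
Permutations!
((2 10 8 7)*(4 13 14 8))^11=(2 14 10 8 4 7 13)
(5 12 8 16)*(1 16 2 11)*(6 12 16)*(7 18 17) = [0, 6, 11, 3, 4, 16, 12, 18, 2, 9, 10, 1, 8, 13, 14, 15, 5, 7, 17] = (1 6 12 8 2 11)(5 16)(7 18 17)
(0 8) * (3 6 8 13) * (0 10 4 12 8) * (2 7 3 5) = (0 13 5 2 7 3 6)(4 12 8 10) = [13, 1, 7, 6, 12, 2, 0, 3, 10, 9, 4, 11, 8, 5]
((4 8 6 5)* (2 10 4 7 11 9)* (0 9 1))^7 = ((0 9 2 10 4 8 6 5 7 11 1))^7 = (0 5 10 1 6 2 11 8 9 7 4)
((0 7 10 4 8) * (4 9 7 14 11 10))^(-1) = ((0 14 11 10 9 7 4 8))^(-1) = (0 8 4 7 9 10 11 14)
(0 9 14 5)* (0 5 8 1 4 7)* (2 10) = (0 9 14 8 1 4 7)(2 10) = [9, 4, 10, 3, 7, 5, 6, 0, 1, 14, 2, 11, 12, 13, 8]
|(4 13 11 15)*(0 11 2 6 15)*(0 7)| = 15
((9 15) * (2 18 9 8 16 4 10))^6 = ((2 18 9 15 8 16 4 10))^6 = (2 4 8 9)(10 16 15 18)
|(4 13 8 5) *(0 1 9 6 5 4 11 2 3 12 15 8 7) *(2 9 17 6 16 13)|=|(0 1 17 6 5 11 9 16 13 7)(2 3 12 15 8 4)|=30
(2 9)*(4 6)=[0, 1, 9, 3, 6, 5, 4, 7, 8, 2]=(2 9)(4 6)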